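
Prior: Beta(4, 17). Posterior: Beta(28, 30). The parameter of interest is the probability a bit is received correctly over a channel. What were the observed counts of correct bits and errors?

24 correct bits and 13 errors

Beta is conjugate to the binomial likelihood: posterior = Beta(a+s, b+f).
Match parameters: s=28−4=24, f=30−17=13.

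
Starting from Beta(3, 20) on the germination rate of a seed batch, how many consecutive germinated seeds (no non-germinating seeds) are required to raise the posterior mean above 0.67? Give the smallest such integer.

After k germinated seeds and 0 non-germinating seeds the posterior is Beta(3+k, 20), with mean (3+k)/(3+20+k).
Set (3+k)/(23+k) > 0.67 and solve: k > (0.67·23 − 3)/(1 − 0.67) = 37.606.
The smallest integer exceeding 37.606 is 38.

k = 38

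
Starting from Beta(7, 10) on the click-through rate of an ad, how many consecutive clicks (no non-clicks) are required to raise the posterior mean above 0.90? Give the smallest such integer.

After k clicks and 0 non-clicks the posterior is Beta(7+k, 10), with mean (7+k)/(7+10+k).
Set (7+k)/(17+k) > 0.90 and solve: k > (0.90·17 − 7)/(1 − 0.90) = 83.000.
The smallest integer exceeding 83.000 is 84, and checking k=84: (91)/(101) = 0.9010 > 0.90.

k = 84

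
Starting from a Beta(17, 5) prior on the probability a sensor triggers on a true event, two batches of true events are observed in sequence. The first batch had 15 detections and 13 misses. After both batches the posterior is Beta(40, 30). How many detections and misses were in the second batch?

8 detections and 12 misses

Because Beta–binomial updating is additive in the counts, the combined data contributed (α_post−α_prior, β_post−β_prior) successes and failures.
Total across both batches: 40−17=23 detections, 30−5=25 misses.
Subtract the first batch: 23−15=8 detections and 25−13=12 misses.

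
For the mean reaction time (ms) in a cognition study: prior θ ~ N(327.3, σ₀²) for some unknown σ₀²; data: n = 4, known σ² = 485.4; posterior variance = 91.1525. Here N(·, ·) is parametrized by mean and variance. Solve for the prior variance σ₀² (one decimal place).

Posterior precision equals prior precision plus data precision: 1/σ_n² = 1/σ₀² + n/σ².
So 1/σ₀² = 1/91.1525 − 4/485.4 = 0.010971 − 0.008241 = 0.002730.
Hence σ₀² = 1/0.002730 ≈ 366.3.

σ₀² = 366.3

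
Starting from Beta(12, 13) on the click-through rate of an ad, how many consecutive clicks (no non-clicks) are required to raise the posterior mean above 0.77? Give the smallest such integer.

After k clicks and 0 non-clicks the posterior is Beta(12+k, 13), with mean (12+k)/(12+13+k).
Set (12+k)/(25+k) > 0.77 and solve: k > (0.77·25 − 12)/(1 − 0.77) = 31.522.
The smallest integer exceeding 31.522 is 32.

k = 32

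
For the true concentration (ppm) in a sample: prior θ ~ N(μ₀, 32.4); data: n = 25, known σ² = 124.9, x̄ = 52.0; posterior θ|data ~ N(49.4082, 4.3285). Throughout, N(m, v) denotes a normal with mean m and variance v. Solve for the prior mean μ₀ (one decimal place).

μ₀ = 32.6

The posterior mean is a precision-weighted average: μ_n = (τ₀μ₀ + τ_data·x̄)/(τ₀+τ_data), with τ₀=1/σ₀² and τ_data=n/σ².
Here τ₀ = 1/32.4 = 0.030864 and τ_data = 25/124.9 = 0.200160, so τ_n = 0.231024.
Rearranging for μ₀: μ₀ = (μ_n·τ_n − τ_data·x̄)/τ₀ = (49.4082·0.231024 − 0.200160·52.0) / 0.030864 = 1.006160/0.030864 ≈ 32.6.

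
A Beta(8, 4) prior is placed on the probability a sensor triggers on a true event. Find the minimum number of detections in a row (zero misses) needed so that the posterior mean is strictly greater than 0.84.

k = 14

After k detections and 0 misses the posterior is Beta(8+k, 4), with mean (8+k)/(8+4+k).
Set (8+k)/(12+k) > 0.84 and solve: k > (0.84·12 − 8)/(1 − 0.84) = 13.000.
The smallest integer exceeding 13.000 is 14.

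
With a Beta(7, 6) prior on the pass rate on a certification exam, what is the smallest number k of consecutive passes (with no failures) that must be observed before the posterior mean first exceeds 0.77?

After k passes and 0 failures the posterior is Beta(7+k, 6), with mean (7+k)/(7+6+k).
Set (7+k)/(13+k) > 0.77 and solve: k > (0.77·13 − 7)/(1 − 0.77) = 13.087.
The smallest integer exceeding 13.087 is 14.

k = 14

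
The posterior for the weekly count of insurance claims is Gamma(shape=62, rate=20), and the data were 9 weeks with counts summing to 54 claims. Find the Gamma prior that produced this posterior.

A Gamma(α, β) prior (rate parametrization) on a Poisson rate with n observations summing to S gives posterior Gamma(α+S, β+n).
So α = 62 − 54 = 8 and β = 20 − 9 = 11.

Gamma(shape=8, rate=11)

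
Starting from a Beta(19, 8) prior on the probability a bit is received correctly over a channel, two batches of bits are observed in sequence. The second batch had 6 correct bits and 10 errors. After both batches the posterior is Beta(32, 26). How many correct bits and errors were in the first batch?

7 correct bits and 8 errors

Because Beta–binomial updating is additive in the counts, the combined data contributed (α_post−α_prior, β_post−β_prior) successes and failures.
Total across both batches: 32−19=13 correct bits, 26−8=18 errors.
Subtract the second batch: 13−6=7 correct bits and 18−10=8 errors.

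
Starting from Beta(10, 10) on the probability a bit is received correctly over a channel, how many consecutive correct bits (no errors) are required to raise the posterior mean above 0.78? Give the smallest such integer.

After k correct bits and 0 errors the posterior is Beta(10+k, 10), with mean (10+k)/(10+10+k).
Set (10+k)/(20+k) > 0.78 and solve: k > (0.78·20 − 10)/(1 − 0.78) = 25.455.
The smallest integer exceeding 25.455 is 26, and checking k=26: (36)/(46) = 0.7826 > 0.78.

k = 26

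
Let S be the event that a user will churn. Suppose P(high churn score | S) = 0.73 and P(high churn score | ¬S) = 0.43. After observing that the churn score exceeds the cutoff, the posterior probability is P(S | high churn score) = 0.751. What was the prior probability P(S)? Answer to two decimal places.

Bayes' rule in odds form gives O(S|E) = O(S)·[P(E|S)/P(E|¬S)], hence O(S) = O(S|E)/LR.
Posterior odds = 0.751/(1−0.751) = 3.0161. LR = 0.73/0.43 = 1.6977.
Prior odds = 3.0161/1.6977 = 1.7766, so P(S) = 1.7766/(1+1.7766) ≈ 0.64.

P(S) = 0.64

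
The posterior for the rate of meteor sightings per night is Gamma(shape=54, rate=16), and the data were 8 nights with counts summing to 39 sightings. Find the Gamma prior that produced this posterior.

Gamma(shape=15, rate=8)

Gamma–Poisson conjugacy: posterior shape = α + Σxᵢ, posterior rate = β + n.
So α = 54 − 39 = 15 and β = 16 − 8 = 8.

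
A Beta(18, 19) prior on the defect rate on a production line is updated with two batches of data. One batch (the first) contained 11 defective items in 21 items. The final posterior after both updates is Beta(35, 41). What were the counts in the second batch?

6 defective items and 12 good items

Because Beta–binomial updating is additive in the counts, the combined data contributed (α_post−α_prior, β_post−β_prior) successes and failures.
Total across both batches: 35−18=17 defective items, 41−19=22 good items.
Subtract the first batch: 17−11=6 defective items and 22−10=12 good items.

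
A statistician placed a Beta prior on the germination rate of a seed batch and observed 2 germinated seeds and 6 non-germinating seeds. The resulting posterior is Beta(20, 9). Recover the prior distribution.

Beta is conjugate to the binomial likelihood: posterior = Beta(a+s, b+f).
So a = 20 − 2 = 18 and b = 9 − 6 = 3.

Beta(18, 3)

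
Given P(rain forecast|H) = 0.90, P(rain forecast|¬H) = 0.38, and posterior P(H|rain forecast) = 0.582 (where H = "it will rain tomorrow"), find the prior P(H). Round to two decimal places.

Bayes' rule in odds form gives O(H|E) = O(H)·[P(E|H)/P(E|¬H)], hence O(H) = O(H|E)/LR.
Posterior odds = 0.582/(1−0.582) = 1.3923. LR = 0.90/0.38 = 2.3684.
Prior odds = 1.3923/2.3684 = 0.5879, so P(H) = 0.5879/(1+0.5879) ≈ 0.37.

P(H) = 0.37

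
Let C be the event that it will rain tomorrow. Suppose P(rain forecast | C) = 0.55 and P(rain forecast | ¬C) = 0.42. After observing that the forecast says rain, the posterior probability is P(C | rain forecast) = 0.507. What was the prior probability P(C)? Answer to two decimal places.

Bayes' rule in odds form gives O(C|E) = O(C)·[P(E|C)/P(E|¬C)], hence O(C) = O(C|E)/LR.
Posterior odds = 0.507/(1−0.507) = 1.0284. LR = 0.55/0.42 = 1.3095.
Prior odds = 1.0284/1.3095 = 0.7853, so P(C) = 0.7853/(1+0.7853) ≈ 0.44.

P(C) = 0.44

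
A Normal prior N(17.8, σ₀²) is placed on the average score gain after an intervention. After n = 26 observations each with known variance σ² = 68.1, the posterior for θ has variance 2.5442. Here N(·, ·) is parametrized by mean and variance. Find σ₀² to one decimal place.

For the Normal–Normal model with known σ², precisions add: τ_n = τ₀ + n/σ².
So 1/σ₀² = 1/2.5442 − 26/68.1 = 0.393051 − 0.381791 = 0.011260.
Hence σ₀² = 1/0.011260 ≈ 88.8.

σ₀² = 88.8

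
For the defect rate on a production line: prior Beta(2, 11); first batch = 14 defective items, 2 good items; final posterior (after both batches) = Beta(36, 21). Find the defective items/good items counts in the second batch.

Sequential conjugate updates are equivalent to a single update on the pooled data, so total successes = posterior α − prior α and total failures = posterior β − prior β.
Total across both batches: 36−2=34 defective items, 21−11=10 good items.
Subtract the first batch: 34−14=20 defective items and 10−2=8 good items.

20 defective items and 8 good items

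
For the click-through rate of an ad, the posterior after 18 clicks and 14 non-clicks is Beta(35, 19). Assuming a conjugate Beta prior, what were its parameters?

Under Beta–binomial conjugacy the posterior parameters are (a+s, b+f).
Subtract the data counts: 35−18=17, 19−14=5.

Beta(17, 5)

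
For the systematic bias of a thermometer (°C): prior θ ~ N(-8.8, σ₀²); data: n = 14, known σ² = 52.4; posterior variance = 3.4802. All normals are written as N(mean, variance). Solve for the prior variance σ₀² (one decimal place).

Posterior precision equals prior precision plus data precision: 1/σ_n² = 1/σ₀² + n/σ².
So 1/σ₀² = 1/3.4802 − 14/52.4 = 0.287340 − 0.267176 = 0.020164.
Hence σ₀² = 1/0.020164 ≈ 49.6.

σ₀² = 49.6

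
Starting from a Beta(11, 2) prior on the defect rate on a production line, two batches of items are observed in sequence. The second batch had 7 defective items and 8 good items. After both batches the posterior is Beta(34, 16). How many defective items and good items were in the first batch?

Sequential conjugate updates are equivalent to a single update on the pooled data, so total successes = posterior α − prior α and total failures = posterior β − prior β.
Total across both batches: 34−11=23 defective items, 16−2=14 good items.
Subtract the second batch: 23−7=16 defective items and 14−8=6 good items.

16 defective items and 6 good items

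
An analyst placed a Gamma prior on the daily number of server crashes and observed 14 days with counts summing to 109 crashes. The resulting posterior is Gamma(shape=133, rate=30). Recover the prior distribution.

Gamma(shape=24, rate=16)

Gamma–Poisson conjugacy: posterior shape = α + Σxᵢ, posterior rate = β + n.
So α = 133 − 109 = 24 and β = 30 − 14 = 16.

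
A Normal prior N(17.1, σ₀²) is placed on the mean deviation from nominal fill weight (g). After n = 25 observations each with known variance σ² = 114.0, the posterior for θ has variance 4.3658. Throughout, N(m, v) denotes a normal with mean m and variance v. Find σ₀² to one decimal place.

σ₀² = 102.5

Posterior precision equals prior precision plus data precision: 1/σ_n² = 1/σ₀² + n/σ².
So 1/σ₀² = 1/4.3658 − 25/114.0 = 0.229053 − 0.219298 = 0.009755.
Hence σ₀² = 1/0.009755 ≈ 102.5.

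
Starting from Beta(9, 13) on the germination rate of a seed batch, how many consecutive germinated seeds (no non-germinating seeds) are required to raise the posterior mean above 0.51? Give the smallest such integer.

k = 5

After k germinated seeds and 0 non-germinating seeds the posterior is Beta(9+k, 13), with mean (9+k)/(9+13+k).
Set (9+k)/(22+k) > 0.51 and solve: k > (0.51·22 − 9)/(1 − 0.51) = 4.531.
The smallest integer exceeding 4.531 is 5.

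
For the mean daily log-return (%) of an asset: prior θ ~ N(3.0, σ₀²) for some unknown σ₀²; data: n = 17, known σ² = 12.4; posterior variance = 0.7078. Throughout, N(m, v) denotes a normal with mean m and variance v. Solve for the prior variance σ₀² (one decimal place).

For the Normal–Normal model with known σ², precisions add: τ_n = τ₀ + n/σ².
So 1/σ₀² = 1/0.7078 − 17/12.4 = 1.412828 − 1.370968 = 0.041860.
Hence σ₀² = 1/0.041860 ≈ 23.9.

σ₀² = 23.9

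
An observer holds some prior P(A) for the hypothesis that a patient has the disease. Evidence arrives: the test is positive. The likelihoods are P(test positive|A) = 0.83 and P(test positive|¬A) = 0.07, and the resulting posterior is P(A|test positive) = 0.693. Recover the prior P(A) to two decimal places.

In odds form, posterior odds = prior odds × likelihood ratio, so prior odds = posterior odds ÷ LR.
Posterior odds = 0.693/(1−0.693) = 2.2573. LR = 0.83/0.07 = 11.8571.
Prior odds = 2.2573/11.8571 = 0.1904, so P(A) = 0.1904/(1+0.1904) ≈ 0.16.

P(A) = 0.16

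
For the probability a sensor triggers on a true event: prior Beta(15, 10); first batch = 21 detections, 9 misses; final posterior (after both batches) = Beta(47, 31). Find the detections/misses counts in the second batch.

Sequential conjugate updates are equivalent to a single update on the pooled data, so total successes = posterior α − prior α and total failures = posterior β − prior β.
Total across both batches: 47−15=32 detections, 31−10=21 misses.
Subtract the first batch: 32−21=11 detections and 21−9=12 misses.

11 detections and 12 misses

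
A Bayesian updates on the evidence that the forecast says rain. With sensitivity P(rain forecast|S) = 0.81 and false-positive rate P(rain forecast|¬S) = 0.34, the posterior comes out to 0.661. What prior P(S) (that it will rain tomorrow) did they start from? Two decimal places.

P(S) = 0.45

Bayes' rule in odds form gives O(S|E) = O(S)·[P(E|S)/P(E|¬S)], hence O(S) = O(S|E)/LR.
Posterior odds = 0.661/(1−0.661) = 1.9499. LR = 0.81/0.34 = 2.3824.
Prior odds = 1.9499/2.3824 = 0.8185, so P(S) = 0.8185/(1+0.8185) ≈ 0.45.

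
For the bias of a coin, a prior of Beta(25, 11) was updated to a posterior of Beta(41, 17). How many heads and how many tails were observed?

16 heads and 6 tails

Under Beta–binomial conjugacy the posterior parameters are (a+s, b+f).
Match parameters: s=41−25=16, f=17−11=6.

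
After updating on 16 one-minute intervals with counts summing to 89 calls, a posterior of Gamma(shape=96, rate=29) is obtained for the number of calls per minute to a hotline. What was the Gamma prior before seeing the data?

Gamma–Poisson conjugacy: posterior shape = α + Σxᵢ, posterior rate = β + n.
So α = 96 − 89 = 7 and β = 29 − 16 = 13.

Gamma(shape=7, rate=13)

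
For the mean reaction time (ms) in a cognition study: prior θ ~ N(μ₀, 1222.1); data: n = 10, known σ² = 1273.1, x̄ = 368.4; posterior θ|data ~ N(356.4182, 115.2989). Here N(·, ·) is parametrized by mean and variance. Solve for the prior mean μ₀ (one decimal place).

With known observation variance, the Normal–Normal posterior has precision τ_n = τ₀ + n/σ² and mean μ_n = (τ₀μ₀ + (n/σ²)x̄)/τ_n.
Here τ₀ = 1/1222.1 = 0.000818 and τ_data = 10/1273.1 = 0.007855, so τ_n = 0.008673.
Rearranging for μ₀: μ₀ = (μ_n·τ_n − τ_data·x̄)/τ₀ = (356.4182·0.008673 − 0.007855·368.4) / 0.000818 = 0.197433/0.000818 ≈ 241.4.

μ₀ = 241.4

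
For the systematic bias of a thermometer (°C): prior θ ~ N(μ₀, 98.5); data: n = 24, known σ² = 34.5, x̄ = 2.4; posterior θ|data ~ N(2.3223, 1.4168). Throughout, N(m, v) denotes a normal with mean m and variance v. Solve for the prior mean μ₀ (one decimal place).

μ₀ = -3.0

With known observation variance, the Normal–Normal posterior has precision τ_n = τ₀ + n/σ² and mean μ_n = (τ₀μ₀ + (n/σ²)x̄)/τ_n.
Here τ₀ = 1/98.5 = 0.010152 and τ_data = 24/34.5 = 0.695652, so τ_n = 0.705804.
Rearranging for μ₀: μ₀ = (μ_n·τ_n − τ_data·x̄)/τ₀ = (2.3223·0.705804 − 0.695652·2.4) / 0.010152 = -0.030476/0.010152 ≈ -3.0.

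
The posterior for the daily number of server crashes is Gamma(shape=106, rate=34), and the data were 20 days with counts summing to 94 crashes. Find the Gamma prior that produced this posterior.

Gamma–Poisson conjugacy: posterior shape = α + Σxᵢ, posterior rate = β + n.
So α = 106 − 94 = 12 and β = 34 − 20 = 14.

Gamma(shape=12, rate=14)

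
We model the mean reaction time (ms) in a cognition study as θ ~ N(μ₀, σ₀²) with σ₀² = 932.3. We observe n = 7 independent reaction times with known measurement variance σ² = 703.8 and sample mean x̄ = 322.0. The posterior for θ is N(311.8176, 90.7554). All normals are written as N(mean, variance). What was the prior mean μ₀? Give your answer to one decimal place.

The posterior mean is a precision-weighted average: μ_n = (τ₀μ₀ + τ_data·x̄)/(τ₀+τ_data), with τ₀=1/σ₀² and τ_data=n/σ².
Here τ₀ = 1/932.3 = 0.001073 and τ_data = 7/703.8 = 0.009946, so τ_n = 0.011019.
Rearranging for μ₀: μ₀ = (μ_n·τ_n − τ_data·x̄)/τ₀ = (311.8176·0.011019 − 0.009946·322.0) / 0.001073 = 0.233306/0.001073 ≈ 217.4.

μ₀ = 217.4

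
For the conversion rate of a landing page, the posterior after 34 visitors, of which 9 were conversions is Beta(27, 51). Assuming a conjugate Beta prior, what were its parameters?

Under Beta–binomial conjugacy the posterior parameters are (a+s, b+f).
Subtract the data counts: 27−9=18, 51−25=26.

Beta(18, 26)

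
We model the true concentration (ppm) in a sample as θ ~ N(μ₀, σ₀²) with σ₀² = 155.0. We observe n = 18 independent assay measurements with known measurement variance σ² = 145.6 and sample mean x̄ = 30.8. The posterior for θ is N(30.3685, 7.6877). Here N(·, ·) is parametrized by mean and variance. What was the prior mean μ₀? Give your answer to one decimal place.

μ₀ = 22.1

With known observation variance, the Normal–Normal posterior has precision τ_n = τ₀ + n/σ² and mean μ_n = (τ₀μ₀ + (n/σ²)x̄)/τ_n.
Here τ₀ = 1/155.0 = 0.006452 and τ_data = 18/145.6 = 0.123626, so τ_n = 0.130078.
Rearranging for μ₀: μ₀ = (μ_n·τ_n − τ_data·x̄)/τ₀ = (30.3685·0.130078 − 0.123626·30.8) / 0.006452 = 0.142593/0.006452 ≈ 22.1.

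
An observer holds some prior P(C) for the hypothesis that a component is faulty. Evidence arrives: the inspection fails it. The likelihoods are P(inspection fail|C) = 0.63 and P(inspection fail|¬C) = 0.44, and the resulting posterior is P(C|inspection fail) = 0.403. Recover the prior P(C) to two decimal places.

In odds form, posterior odds = prior odds × likelihood ratio, so prior odds = posterior odds ÷ LR.
Posterior odds = 0.403/(1−0.403) = 0.6750. LR = 0.63/0.44 = 1.4318.
Prior odds = 0.6750/1.4318 = 0.4714, so P(C) = 0.4714/(1+0.4714) ≈ 0.32.

P(C) = 0.32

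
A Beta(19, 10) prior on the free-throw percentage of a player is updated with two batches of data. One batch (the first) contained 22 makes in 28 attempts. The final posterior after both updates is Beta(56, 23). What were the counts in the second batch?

15 makes and 7 misses

Sequential conjugate updates are equivalent to a single update on the pooled data, so total successes = posterior α − prior α and total failures = posterior β − prior β.
Total across both batches: 56−19=37 makes, 23−10=13 misses.
Subtract the first batch: 37−22=15 makes and 13−6=7 misses.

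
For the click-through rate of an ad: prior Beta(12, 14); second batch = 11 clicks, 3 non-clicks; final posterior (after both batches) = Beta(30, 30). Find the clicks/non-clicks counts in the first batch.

7 clicks and 13 non-clicks

Sequential conjugate updates are equivalent to a single update on the pooled data, so total successes = posterior α − prior α and total failures = posterior β − prior β.
Total across both batches: 30−12=18 clicks, 30−14=16 non-clicks.
Subtract the second batch: 18−11=7 clicks and 16−3=13 non-clicks.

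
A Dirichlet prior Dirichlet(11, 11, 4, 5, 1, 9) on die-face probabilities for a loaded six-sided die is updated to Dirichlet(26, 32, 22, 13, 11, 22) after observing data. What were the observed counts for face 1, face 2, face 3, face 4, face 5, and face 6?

counts (15, 21, 18, 8, 10, 13)

For a Dirichlet(α) prior with multinomial counts c, the posterior is Dirichlet(α + c) componentwise.
Counts are posterior − prior componentwise: 26−11=15, 32−11=21, 22−4=18, 13−5=8, 11−1=10, 22−9=13.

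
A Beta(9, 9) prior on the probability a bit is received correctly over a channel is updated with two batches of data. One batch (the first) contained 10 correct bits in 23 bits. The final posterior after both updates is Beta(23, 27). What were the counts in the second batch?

Because Beta–binomial updating is additive in the counts, the combined data contributed (α_post−α_prior, β_post−β_prior) successes and failures.
Total across both batches: 23−9=14 correct bits, 27−9=18 errors.
Subtract the first batch: 14−10=4 correct bits and 18−13=5 errors.

4 correct bits and 5 errors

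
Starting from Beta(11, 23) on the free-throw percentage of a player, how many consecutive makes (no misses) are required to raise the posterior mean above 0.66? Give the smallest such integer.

After k makes and 0 misses the posterior is Beta(11+k, 23), with mean (11+k)/(11+23+k).
Set (11+k)/(34+k) > 0.66 and solve: k > (0.66·34 − 11)/(1 − 0.66) = 33.647.
The smallest integer exceeding 33.647 is 34.

k = 34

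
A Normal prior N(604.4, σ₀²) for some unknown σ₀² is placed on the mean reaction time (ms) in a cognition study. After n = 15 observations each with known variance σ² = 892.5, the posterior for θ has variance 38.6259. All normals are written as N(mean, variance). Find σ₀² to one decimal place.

σ₀² = 110.1

Posterior precision equals prior precision plus data precision: 1/σ_n² = 1/σ₀² + n/σ².
So 1/σ₀² = 1/38.6259 − 15/892.5 = 0.025889 − 0.016807 = 0.009082.
Hence σ₀² = 1/0.009082 ≈ 110.1.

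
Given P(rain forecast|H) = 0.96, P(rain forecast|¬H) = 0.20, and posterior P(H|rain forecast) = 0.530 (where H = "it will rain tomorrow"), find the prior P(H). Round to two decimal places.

In odds form, posterior odds = prior odds × likelihood ratio, so prior odds = posterior odds ÷ LR.
Posterior odds = 0.530/(1−0.530) = 1.1277. LR = 0.96/0.20 = 4.8000.
Prior odds = 1.1277/4.8000 = 0.2349, so P(H) = 0.2349/(1+0.2349) ≈ 0.19.

P(H) = 0.19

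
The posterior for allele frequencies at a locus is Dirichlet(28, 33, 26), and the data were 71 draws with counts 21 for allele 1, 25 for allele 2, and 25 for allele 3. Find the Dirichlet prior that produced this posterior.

For a Dirichlet(α) prior with multinomial counts c, the posterior is Dirichlet(α + c) componentwise.
Subtract each count from the matching posterior parameter: 28−21=7, 33−25=8, 26−25=1.

Dirichlet(7, 8, 1)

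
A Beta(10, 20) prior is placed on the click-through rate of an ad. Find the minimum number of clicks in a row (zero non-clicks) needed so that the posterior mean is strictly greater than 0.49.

k = 10

After k clicks and 0 non-clicks the posterior is Beta(10+k, 20), with mean (10+k)/(10+20+k).
Set (10+k)/(30+k) > 0.49 and solve: k > (0.49·30 − 10)/(1 − 0.49) = 9.216.
The smallest integer exceeding 9.216 is 10.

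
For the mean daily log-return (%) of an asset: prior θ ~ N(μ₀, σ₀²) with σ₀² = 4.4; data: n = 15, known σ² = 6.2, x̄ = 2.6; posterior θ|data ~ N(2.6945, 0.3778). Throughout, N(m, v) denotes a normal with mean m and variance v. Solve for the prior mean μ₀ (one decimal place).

μ₀ = 3.7

The posterior mean is a precision-weighted average: μ_n = (τ₀μ₀ + τ_data·x̄)/(τ₀+τ_data), with τ₀=1/σ₀² and τ_data=n/σ².
Here τ₀ = 1/4.4 = 0.227273 and τ_data = 15/6.2 = 2.419355, so τ_n = 2.646628.
Rearranging for μ₀: μ₀ = (μ_n·τ_n − τ_data·x̄)/τ₀ = (2.6945·2.646628 − 2.419355·2.6) / 0.227273 = 0.841016/0.227273 ≈ 3.7.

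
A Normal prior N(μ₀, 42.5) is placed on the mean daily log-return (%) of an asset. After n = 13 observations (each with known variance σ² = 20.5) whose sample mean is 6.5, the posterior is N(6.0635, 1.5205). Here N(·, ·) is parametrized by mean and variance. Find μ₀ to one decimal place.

The posterior mean is a precision-weighted average: μ_n = (τ₀μ₀ + τ_data·x̄)/(τ₀+τ_data), with τ₀=1/σ₀² and τ_data=n/σ².
Here τ₀ = 1/42.5 = 0.023529 and τ_data = 13/20.5 = 0.634146, so τ_n = 0.657675.
Rearranging for μ₀: μ₀ = (μ_n·τ_n − τ_data·x̄)/τ₀ = (6.0635·0.657675 − 0.634146·6.5) / 0.023529 = -0.134137/0.023529 ≈ -5.7.

μ₀ = -5.7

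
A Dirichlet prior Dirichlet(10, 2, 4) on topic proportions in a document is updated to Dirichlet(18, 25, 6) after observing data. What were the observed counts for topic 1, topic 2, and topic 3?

For a Dirichlet(α) prior with multinomial counts c, the posterior is Dirichlet(α + c) componentwise.
Counts are posterior − prior componentwise: 18−10=8, 25−2=23, 6−4=2.

counts (8, 23, 2)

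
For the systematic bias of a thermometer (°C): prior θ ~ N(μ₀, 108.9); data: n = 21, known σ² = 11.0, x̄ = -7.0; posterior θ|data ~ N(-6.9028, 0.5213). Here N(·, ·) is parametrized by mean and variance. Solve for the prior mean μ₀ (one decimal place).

The posterior mean is a precision-weighted average: μ_n = (τ₀μ₀ + τ_data·x̄)/(τ₀+τ_data), with τ₀=1/σ₀² and τ_data=n/σ².
Here τ₀ = 1/108.9 = 0.009183 and τ_data = 21/11.0 = 1.909091, so τ_n = 1.918274.
Rearranging for μ₀: μ₀ = (μ_n·τ_n − τ_data·x̄)/τ₀ = (-6.9028·1.918274 − 1.909091·-7.0) / 0.009183 = 0.122175/0.009183 ≈ 13.3.

μ₀ = 13.3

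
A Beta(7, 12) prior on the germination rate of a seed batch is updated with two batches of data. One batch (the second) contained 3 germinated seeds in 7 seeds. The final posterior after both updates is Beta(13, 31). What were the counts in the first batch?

Because Beta–binomial updating is additive in the counts, the combined data contributed (α_post−α_prior, β_post−β_prior) successes and failures.
Total across both batches: 13−7=6 germinated seeds, 31−12=19 non-germinating seeds.
Subtract the second batch: 6−3=3 germinated seeds and 19−4=15 non-germinating seeds.

3 germinated seeds and 15 non-germinating seeds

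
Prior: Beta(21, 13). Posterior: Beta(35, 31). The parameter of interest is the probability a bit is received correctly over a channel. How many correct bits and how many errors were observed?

A Beta(a, b) prior with s successes and f failures in binomial data gives a Beta(a+s, b+f) posterior.
Match parameters: s=35−21=14, f=31−13=18.

14 correct bits and 18 errors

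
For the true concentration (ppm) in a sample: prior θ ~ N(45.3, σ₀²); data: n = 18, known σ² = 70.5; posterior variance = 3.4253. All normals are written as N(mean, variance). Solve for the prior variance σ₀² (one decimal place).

For the Normal–Normal model with known σ², precisions add: τ_n = τ₀ + n/σ².
So 1/σ₀² = 1/3.4253 − 18/70.5 = 0.291945 − 0.255319 = 0.036626.
Hence σ₀² = 1/0.036626 ≈ 27.3.

σ₀² = 27.3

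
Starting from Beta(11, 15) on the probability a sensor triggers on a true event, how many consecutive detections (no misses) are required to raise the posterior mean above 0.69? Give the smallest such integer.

After k detections and 0 misses the posterior is Beta(11+k, 15), with mean (11+k)/(11+15+k).
Set (11+k)/(26+k) > 0.69 and solve: k > (0.69·26 − 11)/(1 − 0.69) = 22.387.
The smallest integer exceeding 22.387 is 23.

k = 23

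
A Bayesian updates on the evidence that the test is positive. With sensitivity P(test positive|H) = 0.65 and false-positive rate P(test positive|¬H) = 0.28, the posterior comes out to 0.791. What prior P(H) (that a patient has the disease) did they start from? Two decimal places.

P(H) = 0.62

Bayes' rule in odds form gives O(H|E) = O(H)·[P(E|H)/P(E|¬H)], hence O(H) = O(H|E)/LR.
Posterior odds = 0.791/(1−0.791) = 3.7847. LR = 0.65/0.28 = 2.3214.
Prior odds = 3.7847/2.3214 = 1.6304, so P(H) = 1.6304/(1+1.6304) ≈ 0.62.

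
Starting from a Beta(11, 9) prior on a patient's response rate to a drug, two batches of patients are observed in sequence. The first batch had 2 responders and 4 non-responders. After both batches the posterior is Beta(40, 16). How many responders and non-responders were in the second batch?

Sequential conjugate updates are equivalent to a single update on the pooled data, so total successes = posterior α − prior α and total failures = posterior β − prior β.
Total across both batches: 40−11=29 responders, 16−9=7 non-responders.
Subtract the first batch: 29−2=27 responders and 7−4=3 non-responders.

27 responders and 3 non-responders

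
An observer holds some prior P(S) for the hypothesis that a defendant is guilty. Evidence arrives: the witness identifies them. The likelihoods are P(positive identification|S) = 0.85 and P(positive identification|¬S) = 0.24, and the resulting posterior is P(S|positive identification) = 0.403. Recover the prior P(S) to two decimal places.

In odds form, posterior odds = prior odds × likelihood ratio, so prior odds = posterior odds ÷ LR.
Posterior odds = 0.403/(1−0.403) = 0.6750. LR = 0.85/0.24 = 3.5417.
Prior odds = 0.6750/3.5417 = 0.1906, so P(S) = 0.1906/(1+0.1906) ≈ 0.16.

P(S) = 0.16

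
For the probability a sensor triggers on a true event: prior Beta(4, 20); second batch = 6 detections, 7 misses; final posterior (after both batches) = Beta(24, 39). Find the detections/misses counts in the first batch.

Because Beta–binomial updating is additive in the counts, the combined data contributed (α_post−α_prior, β_post−β_prior) successes and failures.
Total across both batches: 24−4=20 detections, 39−20=19 misses.
Subtract the second batch: 20−6=14 detections and 19−7=12 misses.

14 detections and 12 misses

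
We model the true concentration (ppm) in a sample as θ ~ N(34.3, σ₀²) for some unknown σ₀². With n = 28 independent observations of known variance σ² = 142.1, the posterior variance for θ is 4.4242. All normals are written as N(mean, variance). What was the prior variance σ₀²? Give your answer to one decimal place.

σ₀² = 34.5

For the Normal–Normal model with known σ², precisions add: τ_n = τ₀ + n/σ².
So 1/σ₀² = 1/4.4242 − 28/142.1 = 0.226030 − 0.197044 = 0.028986.
Hence σ₀² = 1/0.028986 ≈ 34.5.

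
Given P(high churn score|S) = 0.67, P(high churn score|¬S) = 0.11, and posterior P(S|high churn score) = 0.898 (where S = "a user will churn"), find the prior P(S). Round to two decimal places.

In odds form, posterior odds = prior odds × likelihood ratio, so prior odds = posterior odds ÷ LR.
Posterior odds = 0.898/(1−0.898) = 8.8039. LR = 0.67/0.11 = 6.0909.
Prior odds = 8.8039/6.0909 = 1.4454, so P(S) = 1.4454/(1+1.4454) ≈ 0.59.

P(S) = 0.59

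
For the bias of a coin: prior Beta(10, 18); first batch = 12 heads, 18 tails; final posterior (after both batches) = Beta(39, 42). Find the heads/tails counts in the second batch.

17 heads and 6 tails

Because Beta–binomial updating is additive in the counts, the combined data contributed (α_post−α_prior, β_post−β_prior) successes and failures.
Total across both batches: 39−10=29 heads, 42−18=24 tails.
Subtract the first batch: 29−12=17 heads and 24−18=6 tails.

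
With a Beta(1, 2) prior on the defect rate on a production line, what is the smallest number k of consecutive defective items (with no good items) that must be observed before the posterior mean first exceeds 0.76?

k = 6

After k defective items and 0 good items the posterior is Beta(1+k, 2), with mean (1+k)/(1+2+k).
Set (1+k)/(3+k) > 0.76 and solve: k > (0.76·3 − 1)/(1 − 0.76) = 5.333.
The smallest integer exceeding 5.333 is 6.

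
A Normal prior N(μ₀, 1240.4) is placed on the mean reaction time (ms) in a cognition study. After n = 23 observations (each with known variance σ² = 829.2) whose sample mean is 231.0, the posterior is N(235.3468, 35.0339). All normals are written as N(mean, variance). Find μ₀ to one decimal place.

The posterior mean is a precision-weighted average: μ_n = (τ₀μ₀ + τ_data·x̄)/(τ₀+τ_data), with τ₀=1/σ₀² and τ_data=n/σ².
Here τ₀ = 1/1240.4 = 0.000806 and τ_data = 23/829.2 = 0.027738, so τ_n = 0.028544.
Rearranging for μ₀: μ₀ = (μ_n·τ_n − τ_data·x̄)/τ₀ = (235.3468·0.028544 − 0.027738·231.0) / 0.000806 = 0.310261/0.000806 ≈ 384.9.

μ₀ = 384.9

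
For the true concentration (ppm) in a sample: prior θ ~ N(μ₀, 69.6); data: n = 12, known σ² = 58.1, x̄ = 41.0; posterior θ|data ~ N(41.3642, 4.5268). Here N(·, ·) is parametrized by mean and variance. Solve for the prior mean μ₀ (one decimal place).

The posterior mean is a precision-weighted average: μ_n = (τ₀μ₀ + τ_data·x̄)/(τ₀+τ_data), with τ₀=1/σ₀² and τ_data=n/σ².
Here τ₀ = 1/69.6 = 0.014368 and τ_data = 12/58.1 = 0.206540, so τ_n = 0.220908.
Rearranging for μ₀: μ₀ = (μ_n·τ_n − τ_data·x̄)/τ₀ = (41.3642·0.220908 − 0.206540·41.0) / 0.014368 = 0.669543/0.014368 ≈ 46.6.

μ₀ = 46.6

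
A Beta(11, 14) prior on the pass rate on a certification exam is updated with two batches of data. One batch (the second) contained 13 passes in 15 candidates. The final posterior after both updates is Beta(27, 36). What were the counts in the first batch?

Because Beta–binomial updating is additive in the counts, the combined data contributed (α_post−α_prior, β_post−β_prior) successes and failures.
Total across both batches: 27−11=16 passes, 36−14=22 failures.
Subtract the second batch: 16−13=3 passes and 22−2=20 failures.

3 passes and 20 failures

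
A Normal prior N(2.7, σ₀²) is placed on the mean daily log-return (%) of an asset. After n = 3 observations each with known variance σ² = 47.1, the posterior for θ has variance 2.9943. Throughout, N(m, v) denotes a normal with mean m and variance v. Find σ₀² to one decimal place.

Posterior precision equals prior precision plus data precision: 1/σ_n² = 1/σ₀² + n/σ².
So 1/σ₀² = 1/2.9943 − 3/47.1 = 0.333968 − 0.063694 = 0.270274.
Hence σ₀² = 1/0.270274 ≈ 3.7.

σ₀² = 3.7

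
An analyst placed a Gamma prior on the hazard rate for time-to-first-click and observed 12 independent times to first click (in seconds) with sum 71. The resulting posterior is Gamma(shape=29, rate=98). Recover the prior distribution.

Gamma(shape=17, rate=27)

Gamma–exponential conjugacy: posterior shape = α + n, posterior rate = β + Σtᵢ.
So α = 29 − 12 = 17 and β = 98 − 71 = 27.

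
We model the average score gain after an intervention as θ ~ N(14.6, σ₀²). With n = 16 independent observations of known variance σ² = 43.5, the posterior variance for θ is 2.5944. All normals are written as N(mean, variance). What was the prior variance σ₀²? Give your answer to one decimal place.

Posterior precision equals prior precision plus data precision: 1/σ_n² = 1/σ₀² + n/σ².
So 1/σ₀² = 1/2.5944 − 16/43.5 = 0.385446 − 0.367816 = 0.017630.
Hence σ₀² = 1/0.017630 ≈ 56.7.

σ₀² = 56.7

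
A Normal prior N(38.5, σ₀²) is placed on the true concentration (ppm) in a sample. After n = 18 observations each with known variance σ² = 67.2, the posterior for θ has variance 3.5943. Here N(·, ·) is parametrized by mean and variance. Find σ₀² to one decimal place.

σ₀² = 96.5

Posterior precision equals prior precision plus data precision: 1/σ_n² = 1/σ₀² + n/σ².
So 1/σ₀² = 1/3.5943 − 18/67.2 = 0.278218 − 0.267857 = 0.010361.
Hence σ₀² = 1/0.010361 ≈ 96.5.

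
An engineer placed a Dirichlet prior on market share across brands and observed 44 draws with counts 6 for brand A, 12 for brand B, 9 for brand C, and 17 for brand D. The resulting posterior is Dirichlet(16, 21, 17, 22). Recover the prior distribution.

For a Dirichlet(α) prior with multinomial counts c, the posterior is Dirichlet(α + c) componentwise.
Subtract each count from the matching posterior parameter: 16−6=10, 21−12=9, 17−9=8, 22−17=5.

Dirichlet(10, 9, 8, 5)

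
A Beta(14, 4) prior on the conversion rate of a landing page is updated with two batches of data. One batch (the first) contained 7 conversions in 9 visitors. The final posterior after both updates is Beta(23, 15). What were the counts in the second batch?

Because Beta–binomial updating is additive in the counts, the combined data contributed (α_post−α_prior, β_post−β_prior) successes and failures.
Total across both batches: 23−14=9 conversions, 15−4=11 bounces.
Subtract the first batch: 9−7=2 conversions and 11−2=9 bounces.

2 conversions and 9 bounces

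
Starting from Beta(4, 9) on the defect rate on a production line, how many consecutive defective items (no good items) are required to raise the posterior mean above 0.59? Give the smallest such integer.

k = 9

After k defective items and 0 good items the posterior is Beta(4+k, 9), with mean (4+k)/(4+9+k).
Set (4+k)/(13+k) > 0.59 and solve: k > (0.59·13 − 4)/(1 − 0.59) = 8.951.
The smallest integer exceeding 8.951 is 9, and checking k=9: (13)/(22) = 0.5909 > 0.59.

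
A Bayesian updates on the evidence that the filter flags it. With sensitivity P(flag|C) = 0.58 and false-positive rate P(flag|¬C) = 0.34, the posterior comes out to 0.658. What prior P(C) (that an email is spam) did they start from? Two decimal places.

P(C) = 0.53

Bayes' rule in odds form gives O(C|E) = O(C)·[P(E|C)/P(E|¬C)], hence O(C) = O(C|E)/LR.
Posterior odds = 0.658/(1−0.658) = 1.9240. LR = 0.58/0.34 = 1.7059.
Prior odds = 1.9240/1.7059 = 1.1279, so P(C) = 1.1279/(1+1.1279) ≈ 0.53.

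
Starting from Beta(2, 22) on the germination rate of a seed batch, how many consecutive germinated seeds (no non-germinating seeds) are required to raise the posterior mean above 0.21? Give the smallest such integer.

After k germinated seeds and 0 non-germinating seeds the posterior is Beta(2+k, 22), with mean (2+k)/(2+22+k).
Set (2+k)/(24+k) > 0.21 and solve: k > (0.21·24 − 2)/(1 − 0.21) = 3.848.
The smallest integer exceeding 3.848 is 4.

k = 4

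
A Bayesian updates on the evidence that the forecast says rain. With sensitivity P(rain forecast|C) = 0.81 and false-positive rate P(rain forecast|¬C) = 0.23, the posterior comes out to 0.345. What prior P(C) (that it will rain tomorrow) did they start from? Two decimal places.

Bayes' rule in odds form gives O(C|E) = O(C)·[P(E|C)/P(E|¬C)], hence O(C) = O(C|E)/LR.
Posterior odds = 0.345/(1−0.345) = 0.5267. LR = 0.81/0.23 = 3.5217.
Prior odds = 0.5267/3.5217 = 0.1496, so P(C) = 0.1496/(1+0.1496) ≈ 0.13.

P(C) = 0.13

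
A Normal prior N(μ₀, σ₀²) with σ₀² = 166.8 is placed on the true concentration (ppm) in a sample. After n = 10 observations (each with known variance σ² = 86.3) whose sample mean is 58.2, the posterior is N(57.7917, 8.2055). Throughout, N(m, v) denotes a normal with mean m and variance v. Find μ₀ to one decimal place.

μ₀ = 49.9

With known observation variance, the Normal–Normal posterior has precision τ_n = τ₀ + n/σ² and mean μ_n = (τ₀μ₀ + (n/σ²)x̄)/τ_n.
Here τ₀ = 1/166.8 = 0.005995 and τ_data = 10/86.3 = 0.115875, so τ_n = 0.121870.
Rearranging for μ₀: μ₀ = (μ_n·τ_n − τ_data·x̄)/τ₀ = (57.7917·0.121870 − 0.115875·58.2) / 0.005995 = 0.299149/0.005995 ≈ 49.9.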